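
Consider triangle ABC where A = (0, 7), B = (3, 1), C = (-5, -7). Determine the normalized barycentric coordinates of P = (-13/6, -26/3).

Signed area of the reference triangle: [ABC] = ½·(0·(1−(-7)) + 3·(-7−7) + (-5)·(7−1)) = ½·(0 − 42 − 30) = -36.
[PBC] = ½·((-13/6)·(1−(-7)) + 3·(-7−(-26/3)) + (-5)·(-26/3−1)) = ½·(-52/3 + 5 + 145/3) = 18, so the A-coordinate is 18/(-36) = -1/2.
[APC] = ½·(0·(-26/3−(-7)) + (-13/6)·(-7−7) + (-5)·(7−(-26/3))) = ½·(0 + 91/3 − 235/3) = -24, so the B-coordinate is 2/3.
[ABP] = ½·(0·(1−(-26/3)) + 3·(-26/3−7) + (-13/6)·(7−1)) = ½·(0 − 47 − 13) = -30, so the C-coordinate is 5/6.

(-1/2, 2/3, 5/6)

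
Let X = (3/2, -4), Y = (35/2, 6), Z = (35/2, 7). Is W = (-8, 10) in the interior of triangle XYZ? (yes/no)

no

Barycentric coordinates of W: (51/32, -657/32, 319/16).
The three coordinates are positive, negative, positive; a point is interior exactly when all three are positive.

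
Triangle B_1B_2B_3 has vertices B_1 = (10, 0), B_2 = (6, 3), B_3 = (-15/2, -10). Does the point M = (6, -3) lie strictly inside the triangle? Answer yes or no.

Barycentric coordinates of M: (162/185, -5/37, 48/185).
The three coordinates are positive, negative, positive; a point is interior exactly when all three are positive.

no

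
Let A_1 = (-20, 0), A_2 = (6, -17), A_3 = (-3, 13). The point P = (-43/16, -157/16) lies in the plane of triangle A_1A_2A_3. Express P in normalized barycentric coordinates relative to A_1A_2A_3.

Signed area of the reference triangle: [A_1A_2A_3] = ½·((-20)·(-17−13) + 6·(13−0) + (-3)·(0−(-17))) = ½·(600 + 78 − 51) = 627/2.
[PA_2A_3] = ½·((-43/16)·(-17−13) + 6·(13−(-157/16)) + (-3)·(-157/16−(-17))) = ½·(645/8 + 1095/8 − 345/16) = 3135/32, so the A_1-coordinate is (3135/32)/(627/2) = 5/16.
[A_1PA_3] = ½·((-20)·(-157/16−13) + (-43/16)·(13−0) + (-3)·(0−(-157/16))) = ½·(1825/4 − 559/16 − 471/16) = 3135/16, so the A_2-coordinate is 5/8.
[A_1A_2P] = ½·((-20)·(-17−(-157/16)) + 6·(-157/16−0) + (-43/16)·(0−(-17))) = ½·(575/4 − 471/8 − 731/16) = 627/32, so the A_3-coordinate is 1/16.
Check: 5/16 + 5/8 + 1/16 = 1.

(5/16, 5/8, 1/16)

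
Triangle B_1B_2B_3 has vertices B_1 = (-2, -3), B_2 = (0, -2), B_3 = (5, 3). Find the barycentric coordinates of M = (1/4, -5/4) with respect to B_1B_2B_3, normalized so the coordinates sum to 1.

(1/2, 1/4, 1/4)

Signed area of the reference triangle: [B_1B_2B_3] = ½·((-2)·(-2−3) + 0·(3−(-3)) + 5·(-3−(-2))) = ½·(10 + 0 − 5) = 5/2.
[MB_2B_3] = ½·((1/4)·(-2−3) + 0·(3−(-5/4)) + 5·(-5/4−(-2))) = ½·(-5/4 + 0 + 15/4) = 5/4, so the B_1-coordinate is (5/4)/(5/2) = 1/2.
[B_1MB_3] = ½·((-2)·(-5/4−3) + (1/4)·(3−(-3)) + 5·(-3−(-5/4))) = ½·(17/2 + 3/2 − 35/4) = 5/8, so the B_2-coordinate is 1/4.
[B_1B_2M] = ½·((-2)·(-2−(-5/4)) + 0·(-5/4−(-3)) + (1/4)·(-3−(-2))) = ½·(3/2 + 0 − 1/4) = 5/8, so the B_3-coordinate is 1/4.
Check: 1/2 + 1/4 + 1/4 = 1.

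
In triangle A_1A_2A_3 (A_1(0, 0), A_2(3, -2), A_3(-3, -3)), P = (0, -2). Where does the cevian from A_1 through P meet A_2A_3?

Barycentric coordinates of P with respect to A_1A_2A_3: (1/5, 2/5, 2/5).
On side A_2A_3 the A_1-coordinate is zero; dropping P's A_1-weight 1/5 and renormalizing the remaining 2/5 : 2/5 gives weights 1/2, 1/2 on A_2, A_3.
Q = (1/2)·(3, -2) + (1/2)·(-3, -3) = (0, -5/2).

(0, -5/2)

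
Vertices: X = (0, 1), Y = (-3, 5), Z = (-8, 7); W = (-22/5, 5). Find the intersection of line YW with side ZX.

(-16/3, 5)

Barycentric coordinates of W with respect to XYZ: (1/5, 2/5, 2/5).
On side ZX the Y-coordinate is zero; dropping W's Y-weight 2/5 and renormalizing the remaining 2/5 : 1/5 gives weights 2/3, 1/3 on Z, X.
V = (2/3)·(-8, 7) + (1/3)·(0, 1) = (-16/3, 5).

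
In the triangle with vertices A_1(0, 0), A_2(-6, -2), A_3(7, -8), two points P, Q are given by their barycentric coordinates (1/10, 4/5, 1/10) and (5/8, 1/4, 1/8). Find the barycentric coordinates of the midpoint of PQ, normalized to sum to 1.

(29/80, 21/40, 9/80)

Since both coordinate triples sum to 1, the midpoint's barycentrics are the componentwise average.
(1/10+5/8)/2 = 29/80; similarly 21/40 and 9/80.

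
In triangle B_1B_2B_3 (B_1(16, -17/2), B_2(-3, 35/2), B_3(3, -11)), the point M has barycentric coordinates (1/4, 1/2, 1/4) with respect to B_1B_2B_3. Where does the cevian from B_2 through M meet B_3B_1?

(19/2, -39/4)

Line B_2M meets B_3B_1 where the B_2-coordinate vanishes; zeroing M's B_2-weight and renormalizing leaves B_3, B_1-weights 1/4 : 1/4 → (1/2, 1/2).
So N = (1/2)·B_3 + (1/2)·B_1 = (19/2, -39/4).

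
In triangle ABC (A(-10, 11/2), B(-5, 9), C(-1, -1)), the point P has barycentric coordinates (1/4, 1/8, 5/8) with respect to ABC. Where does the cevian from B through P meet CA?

Line BP meets CA where the B-coordinate vanishes; zeroing P's B-weight and renormalizing leaves C, A-weights 5/8 : 1/4 → (5/7, 2/7).
So Q = (5/7)·C + (2/7)·A = (-25/7, 6/7).

(-25/7, 6/7)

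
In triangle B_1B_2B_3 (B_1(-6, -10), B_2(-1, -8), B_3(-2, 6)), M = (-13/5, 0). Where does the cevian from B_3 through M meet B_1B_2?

Barycentric coordinates of M with respect to B_1B_2B_3: (1/5, 1/5, 3/5).
On side B_1B_2 the B_3-coordinate is zero; dropping M's B_3-weight 3/5 and renormalizing the remaining 1/5 : 1/5 gives weights 1/2, 1/2 on B_1, B_2.
N = (1/2)·(-6, -10) + (1/2)·(-1, -8) = (-7/2, -9).

(-7/2, -9)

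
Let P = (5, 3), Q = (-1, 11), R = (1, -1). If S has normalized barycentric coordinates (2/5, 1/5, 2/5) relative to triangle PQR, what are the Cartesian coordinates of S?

S = (2/5)·P + (1/5)·Q + (2/5)·R.
x-coordinate: (2/5)·5 + (1/5)·(-1) + (2/5)·1 = 11/5.
y-coordinate: (2/5)·3 + (1/5)·11 + (2/5)·(-1) = 3.

(11/5, 3)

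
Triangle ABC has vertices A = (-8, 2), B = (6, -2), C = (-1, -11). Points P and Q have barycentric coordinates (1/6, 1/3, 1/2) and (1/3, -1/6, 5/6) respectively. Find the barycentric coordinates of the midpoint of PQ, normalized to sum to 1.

(1/4, 1/12, 2/3)

Since both coordinate triples sum to 1, the midpoint's barycentrics are the componentwise average.
(1/6+1/3)/2 = 1/4; similarly 1/12 and 2/3.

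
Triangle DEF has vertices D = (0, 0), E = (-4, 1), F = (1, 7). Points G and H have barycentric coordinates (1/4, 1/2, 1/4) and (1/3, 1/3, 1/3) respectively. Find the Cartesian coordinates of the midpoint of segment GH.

(-11/8, 59/24)

Barycentric coordinates of the midpoint are the average: (7/24, 5/12, 7/24).
Converting: (7/24)·D + (5/12)·E + (7/24)·F = (-11/8, 59/24).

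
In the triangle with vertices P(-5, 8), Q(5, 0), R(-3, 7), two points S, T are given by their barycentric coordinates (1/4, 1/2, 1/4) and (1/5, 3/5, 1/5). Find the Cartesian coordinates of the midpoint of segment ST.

(19/20, 27/8)

Barycentric coordinates of the midpoint are the average: (9/40, 11/20, 9/40).
Converting: (9/40)·P + (11/20)·Q + (9/40)·R = (19/20, 27/8).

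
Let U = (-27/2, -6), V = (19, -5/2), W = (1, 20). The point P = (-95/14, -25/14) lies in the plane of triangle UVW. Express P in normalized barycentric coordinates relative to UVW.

Signed area of the reference triangle: [UVW] = ½·((-27/2)·(-5/2−20) + 19·(20−(-6)) + 1·(-6−(-5/2))) = ½·(1215/4 + 494 − 7/2) = 3177/8.
[PVW] = ½·((-95/14)·(-5/2−20) + 19·(20−(-25/14)) + 1·(-25/14−(-5/2))) = ½·(4275/28 + 5795/14 + 5/7) = 15885/56, so the U-coordinate is (15885/56)/(3177/8) = 5/7.
[UPW] = ½·((-27/2)·(-25/14−20) + (-95/14)·(20−(-6)) + 1·(-6−(-25/14))) = ½·(8235/28 − 1235/7 − 59/14) = 3177/56, so the V-coordinate is 1/7.
[UVP] = ½·((-27/2)·(-5/2−(-25/14)) + 19·(-25/14−(-6)) + (-95/14)·(-6−(-5/2))) = ½·(135/14 + 1121/14 + 95/4) = 3177/56, so the W-coordinate is 1/7.
Check: 5/7 + 1/7 + 1/7 = 1.

(5/7, 1/7, 1/7)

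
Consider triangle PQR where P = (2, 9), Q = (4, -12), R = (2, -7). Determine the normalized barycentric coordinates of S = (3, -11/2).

Signed area of the reference triangle: [PQR] = ½·(2·(-12−(-7)) + 4·(-7−9) + 2·(9−(-12))) = ½·(-10 − 64 + 42) = -16.
[SQR] = ½·(3·(-12−(-7)) + 4·(-7−(-11/2)) + 2·(-11/2−(-12))) = ½·(-15 − 6 + 13) = -4, so the P-coordinate is (-4)/(-16) = 1/4.
[PSR] = ½·(2·(-11/2−(-7)) + 3·(-7−9) + 2·(9−(-11/2))) = ½·(3 − 48 + 29) = -8, so the Q-coordinate is 1/2.
[PQS] = ½·(2·(-12−(-11/2)) + 4·(-11/2−9) + 3·(9−(-12))) = ½·(-13 − 58 + 63) = -4, so the R-coordinate is 1/4.

(1/4, 1/2, 1/4)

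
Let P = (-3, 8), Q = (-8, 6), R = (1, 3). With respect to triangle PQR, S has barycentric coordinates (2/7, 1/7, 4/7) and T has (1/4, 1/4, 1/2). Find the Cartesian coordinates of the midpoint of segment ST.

Barycentric coordinates of the midpoint are the average: (15/56, 11/56, 15/28).
Converting: (15/56)·P + (11/56)·Q + (15/28)·R = (-103/56, 69/14).

(-103/56, 69/14)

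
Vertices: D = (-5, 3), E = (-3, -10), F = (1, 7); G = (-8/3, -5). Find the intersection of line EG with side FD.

(-2, 5)

Barycentric coordinates of G with respect to DEF: (1/6, 2/3, 1/6).
On side FD the E-coordinate is zero; dropping G's E-weight 2/3 and renormalizing the remaining 1/6 : 1/6 gives weights 1/2, 1/2 on F, D.
H = (1/2)·(1, 7) + (1/2)·(-5, 3) = (-2, 5).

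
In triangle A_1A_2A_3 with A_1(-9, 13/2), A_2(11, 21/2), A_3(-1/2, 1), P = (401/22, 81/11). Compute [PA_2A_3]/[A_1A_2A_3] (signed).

-8/11

[A_1A_2A_3] = ½·((-9)·(21/2−1) + 11·(1−(13/2)) + (-1/2)·(13/2−(21/2))) = ½·(-171/2 − 121/2 + 2) = -72.
[PA_2A_3] = ½·((401/22)·(21/2−1) + 11·(1−(81/11)) + (-1/2)·(81/11−(21/2))) = ½·(7619/44 − 70 + 69/44) = 576/11, so the ratio is (576/11)/(-72) = -8/11.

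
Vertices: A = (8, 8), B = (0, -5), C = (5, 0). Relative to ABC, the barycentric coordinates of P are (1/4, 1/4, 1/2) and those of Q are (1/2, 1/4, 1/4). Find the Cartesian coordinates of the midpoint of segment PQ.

Barycentric coordinates of the midpoint are the average: (3/8, 1/4, 3/8).
Converting: (3/8)·A + (1/4)·B + (3/8)·C = (39/8, 7/4).

(39/8, 7/4)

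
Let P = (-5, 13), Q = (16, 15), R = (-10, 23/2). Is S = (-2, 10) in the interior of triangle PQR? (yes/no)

Barycentric coordinates of S: (-134/43, 39/43, 138/43).
The three coordinates are negative, positive, positive; a point is interior exactly when all three are positive.

no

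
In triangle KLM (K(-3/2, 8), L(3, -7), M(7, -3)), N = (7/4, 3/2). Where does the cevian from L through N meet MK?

(4/3, 13/3)

Barycentric coordinates of N with respect to KLM: (1/2, 1/4, 1/4).
On side MK the L-coordinate is zero; dropping N's L-weight 1/4 and renormalizing the remaining 1/4 : 1/2 gives weights 1/3, 2/3 on M, K.
J = (1/3)·(7, -3) + (2/3)·(-3/2, 8) = (4/3, 13/3).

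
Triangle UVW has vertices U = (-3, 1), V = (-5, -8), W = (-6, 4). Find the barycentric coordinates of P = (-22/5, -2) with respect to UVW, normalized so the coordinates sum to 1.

Signed area of the reference triangle: [UVW] = ½·((-3)·(-8−4) + (-5)·(4−1) + (-6)·(1−(-8))) = ½·(36 − 15 − 54) = -33/2.
[PVW] = ½·((-22/5)·(-8−4) + (-5)·(4−(-2)) + (-6)·(-2−(-8))) = ½·(264/5 − 30 − 36) = -33/5, so the U-coordinate is (-33/5)/(-33/2) = 2/5.
[UPW] = ½·((-3)·(-2−4) + (-22/5)·(4−1) + (-6)·(1−(-2))) = ½·(18 − 66/5 − 18) = -33/5, so the V-coordinate is 2/5.
[UVP] = ½·((-3)·(-8−(-2)) + (-5)·(-2−1) + (-22/5)·(1−(-8))) = ½·(18 + 15 − 198/5) = -33/10, so the W-coordinate is 1/5.
Check: 2/5 + 2/5 + 1/5 = 1.

(2/5, 2/5, 1/5)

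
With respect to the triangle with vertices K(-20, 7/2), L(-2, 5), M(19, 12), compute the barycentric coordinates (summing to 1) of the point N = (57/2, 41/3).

Signed area of the reference triangle: [KLM] = ½·((-20)·(5−12) + (-2)·(12−(7/2)) + 19·(7/2−5)) = ½·(140 − 17 − 57/2) = 189/4.
[NLM] = ½·((57/2)·(5−12) + (-2)·(12−(41/3)) + 19·(41/3−5)) = ½·(-399/2 + 10/3 + 494/3) = -63/4, so the K-coordinate is (-63/4)/(189/4) = -1/3.
[KNM] = ½·((-20)·(41/3−12) + (57/2)·(12−(7/2)) + 19·(7/2−(41/3))) = ½·(-100/3 + 969/4 − 1159/6) = 63/8, so the L-coordinate is 1/6.
[KLN] = ½·((-20)·(5−(41/3)) + (-2)·(41/3−(7/2)) + (57/2)·(7/2−5)) = ½·(520/3 − 61/3 − 171/4) = 441/8, so the M-coordinate is 7/6.
Check: -1/3 + 1/6 + 7/6 = 1.

(-1/3, 1/6, 7/6)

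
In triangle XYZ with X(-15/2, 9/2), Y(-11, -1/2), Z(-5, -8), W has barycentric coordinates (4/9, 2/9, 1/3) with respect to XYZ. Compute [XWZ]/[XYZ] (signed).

2/9

The signed ratio [XWZ]/[XYZ] equals the barycentric coordinate of W at vertex Y, which is 2/9.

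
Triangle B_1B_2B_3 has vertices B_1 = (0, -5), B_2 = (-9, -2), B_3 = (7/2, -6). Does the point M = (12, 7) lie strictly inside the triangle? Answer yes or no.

Barycentric coordinates of M: (-131, 36, 96).
The three coordinates are negative, positive, positive; a point is interior exactly when all three are positive.

no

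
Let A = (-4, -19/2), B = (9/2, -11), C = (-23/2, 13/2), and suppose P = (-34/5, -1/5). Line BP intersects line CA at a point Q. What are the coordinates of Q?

Barycentric coordinates of P with respect to ABC: (1/5, 1/5, 3/5).
On side CA the B-coordinate is zero; dropping P's B-weight 1/5 and renormalizing the remaining 3/5 : 1/5 gives weights 3/4, 1/4 on C, A.
Q = (3/4)·(-23/2, 13/2) + (1/4)·(-4, -19/2) = (-77/8, 5/2).

(-77/8, 5/2)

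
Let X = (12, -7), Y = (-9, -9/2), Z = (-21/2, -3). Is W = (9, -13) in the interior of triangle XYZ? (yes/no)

no

Barycentric coordinates of W: (19/37, 196/37, -178/37).
The three coordinates are positive, positive, negative; a point is interior exactly when all three are positive.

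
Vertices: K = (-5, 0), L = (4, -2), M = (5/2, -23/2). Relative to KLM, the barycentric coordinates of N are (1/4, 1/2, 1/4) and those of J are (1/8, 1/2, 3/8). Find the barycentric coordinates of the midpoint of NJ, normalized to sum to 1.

(3/16, 1/2, 5/16)

Since both coordinate triples sum to 1, the midpoint's barycentrics are the componentwise average.
(1/4+1/8)/2 = 3/16; similarly 1/2 and 5/16.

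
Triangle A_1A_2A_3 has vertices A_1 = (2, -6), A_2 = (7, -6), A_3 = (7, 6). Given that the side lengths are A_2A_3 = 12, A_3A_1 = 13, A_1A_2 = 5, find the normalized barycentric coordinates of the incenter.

The incenter has barycentric coordinates proportional to the opposite side lengths: (12 : 13 : 5).
Normalizing by 12+13+5 = 30 gives (2/5, 13/30, 1/6).

(2/5, 13/30, 1/6)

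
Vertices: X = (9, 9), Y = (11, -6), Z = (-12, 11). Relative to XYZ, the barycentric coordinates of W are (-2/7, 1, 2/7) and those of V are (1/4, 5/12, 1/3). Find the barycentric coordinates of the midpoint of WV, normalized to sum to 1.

Since both coordinate triples sum to 1, the midpoint's barycentrics are the componentwise average.
(-2/7+1/4)/2 = -1/56; similarly 17/24 and 13/42.

(-1/56, 17/24, 13/42)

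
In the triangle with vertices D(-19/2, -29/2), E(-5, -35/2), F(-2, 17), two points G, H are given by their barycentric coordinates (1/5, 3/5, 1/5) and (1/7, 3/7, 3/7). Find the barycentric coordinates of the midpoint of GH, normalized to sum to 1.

Since both coordinate triples sum to 1, the midpoint's barycentrics are the componentwise average.
(1/5+1/7)/2 = 6/35; similarly 18/35 and 11/35.

(6/35, 18/35, 11/35)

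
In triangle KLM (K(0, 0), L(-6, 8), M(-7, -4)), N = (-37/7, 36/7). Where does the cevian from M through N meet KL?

Barycentric coordinates of N with respect to KLM: (1/7, 5/7, 1/7).
On side KL the M-coordinate is zero; dropping N's M-weight 1/7 and renormalizing the remaining 1/7 : 5/7 gives weights 1/6, 5/6 on K, L.
J = (1/6)·(0, 0) + (5/6)·(-6, 8) = (-5, 20/3).

(-5, 20/3)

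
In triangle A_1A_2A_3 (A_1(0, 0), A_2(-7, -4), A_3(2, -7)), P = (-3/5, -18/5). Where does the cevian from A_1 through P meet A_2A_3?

(-1, -6)

Barycentric coordinates of P with respect to A_1A_2A_3: (2/5, 1/5, 2/5).
On side A_2A_3 the A_1-coordinate is zero; dropping P's A_1-weight 2/5 and renormalizing the remaining 1/5 : 2/5 gives weights 1/3, 2/3 on A_2, A_3.
Q = (1/3)·(-7, -4) + (2/3)·(2, -7) = (-1, -6).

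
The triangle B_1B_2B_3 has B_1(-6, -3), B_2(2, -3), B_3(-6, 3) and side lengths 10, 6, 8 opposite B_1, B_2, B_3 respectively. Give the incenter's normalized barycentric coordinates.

(5/12, 1/4, 1/3)

The incenter has barycentric coordinates proportional to the opposite side lengths: (10 : 6 : 8).
Normalizing by 10+6+8 = 24 gives (5/12, 1/4, 1/3).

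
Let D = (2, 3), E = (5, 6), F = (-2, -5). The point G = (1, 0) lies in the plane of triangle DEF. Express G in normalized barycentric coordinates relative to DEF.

Signed area of the reference triangle: [DEF] = ½·(2·(6−(-5)) + 5·(-5−3) + (-2)·(3−6)) = ½·(22 − 40 + 6) = -6.
[GEF] = ½·(1·(6−(-5)) + 5·(-5−0) + (-2)·(0−6)) = ½·(11 − 25 + 12) = -1, so the D-coordinate is (-1)/(-6) = 1/6.
[DGF] = ½·(2·(0−(-5)) + 1·(-5−3) + (-2)·(3−0)) = ½·(10 − 8 − 6) = -2, so the E-coordinate is 1/3.
[DEG] = ½·(2·(6−0) + 5·(0−3) + 1·(3−6)) = ½·(12 − 15 − 3) = -3, so the F-coordinate is 1/2.

(1/6, 1/3, 1/2)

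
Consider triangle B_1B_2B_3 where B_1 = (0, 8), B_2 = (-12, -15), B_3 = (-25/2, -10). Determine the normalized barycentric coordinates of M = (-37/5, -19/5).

Signed area of the reference triangle: [B_1B_2B_3] = ½·(0·(-15−(-10)) + (-12)·(-10−8) + (-25/2)·(8−(-15))) = ½·(0 + 216 − 575/2) = -143/4.
[MB_2B_3] = ½·((-37/5)·(-15−(-10)) + (-12)·(-10−(-19/5)) + (-25/2)·(-19/5−(-15))) = ½·(37 + 372/5 − 140) = -143/10, so the B_1-coordinate is (-143/10)/(-143/4) = 2/5.
[B_1MB_3] = ½·(0·(-19/5−(-10)) + (-37/5)·(-10−8) + (-25/2)·(8−(-19/5))) = ½·(0 + 666/5 − 295/2) = -143/20, so the B_2-coordinate is 1/5.
[B_1B_2M] = ½·(0·(-15−(-19/5)) + (-12)·(-19/5−8) + (-37/5)·(8−(-15))) = ½·(0 + 708/5 − 851/5) = -143/10, so the B_3-coordinate is 2/5.

(2/5, 1/5, 2/5)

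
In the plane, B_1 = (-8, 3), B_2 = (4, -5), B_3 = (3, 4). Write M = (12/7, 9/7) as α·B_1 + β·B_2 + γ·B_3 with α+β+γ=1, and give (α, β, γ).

Signed area of the reference triangle: [B_1B_2B_3] = ½·((-8)·(-5−4) + 4·(4−3) + 3·(3−(-5))) = ½·(72 + 4 + 24) = 50.
[MB_2B_3] = ½·((12/7)·(-5−4) + 4·(4−(9/7)) + 3·(9/7−(-5))) = ½·(-108/7 + 76/7 + 132/7) = 50/7, so the B_1-coordinate is (50/7)/50 = 1/7.
[B_1MB_3] = ½·((-8)·(9/7−4) + (12/7)·(4−3) + 3·(3−(9/7))) = ½·(152/7 + 12/7 + 36/7) = 100/7, so the B_2-coordinate is 2/7.
[B_1B_2M] = ½·((-8)·(-5−(9/7)) + 4·(9/7−3) + (12/7)·(3−(-5))) = ½·(352/7 − 48/7 + 96/7) = 200/7, so the B_3-coordinate is 4/7.

(1/7, 2/7, 4/7)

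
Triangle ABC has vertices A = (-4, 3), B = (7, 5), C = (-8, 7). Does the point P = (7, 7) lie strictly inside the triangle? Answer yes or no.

Barycentric coordinates of P: (-15/26, 15/13, 11/26).
The three coordinates are negative, positive, positive; a point is interior exactly when all three are positive.

no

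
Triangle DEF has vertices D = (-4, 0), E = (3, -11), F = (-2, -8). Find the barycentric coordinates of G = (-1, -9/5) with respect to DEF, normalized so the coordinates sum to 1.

Signed area of the reference triangle: [DEF] = ½·((-4)·(-11−(-8)) + 3·(-8−0) + (-2)·(0−(-11))) = ½·(12 − 24 − 22) = -17.
[GEF] = ½·((-1)·(-11−(-8)) + 3·(-8−(-9/5)) + (-2)·(-9/5−(-11))) = ½·(3 − 93/5 − 92/5) = -17, so the D-coordinate is (-17)/(-17) = 1.
[DGF] = ½·((-4)·(-9/5−(-8)) + (-1)·(-8−0) + (-2)·(0−(-9/5))) = ½·(-124/5 + 8 − 18/5) = -51/5, so the E-coordinate is 3/5.
[DEG] = ½·((-4)·(-11−(-9/5)) + 3·(-9/5−0) + (-1)·(0−(-11))) = ½·(184/5 − 27/5 − 11) = 51/5, so the F-coordinate is -3/5.
Check: 1 + 3/5 − 3/5 = 1.

(1, 3/5, -3/5)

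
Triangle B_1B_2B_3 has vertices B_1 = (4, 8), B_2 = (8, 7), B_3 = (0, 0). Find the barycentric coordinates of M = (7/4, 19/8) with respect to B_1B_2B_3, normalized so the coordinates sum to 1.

(3/16, 1/8, 11/16)

Signed area of the reference triangle: [B_1B_2B_3] = ½·(4·(7−0) + 8·(0−8) + 0·(8−7)) = ½·(28 − 64 + 0) = -18.
[MB_2B_3] = ½·((7/4)·(7−0) + 8·(0−(19/8)) + 0·(19/8−7)) = ½·(49/4 − 19 + 0) = -27/8, so the B_1-coordinate is (-27/8)/(-18) = 3/16.
[B_1MB_3] = ½·(4·(19/8−0) + (7/4)·(0−8) + 0·(8−(19/8))) = ½·(19/2 − 14 + 0) = -9/4, so the B_2-coordinate is 1/8.
[B_1B_2M] = ½·(4·(7−(19/8)) + 8·(19/8−8) + (7/4)·(8−7)) = ½·(37/2 − 45 + 7/4) = -99/8, so the B_3-coordinate is 11/16.
Check: 3/16 + 1/8 + 11/16 = 1.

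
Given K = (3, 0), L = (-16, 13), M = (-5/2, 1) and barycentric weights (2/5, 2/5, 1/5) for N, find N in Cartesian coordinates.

(-57/10, 27/5)

N = (2/5)·K + (2/5)·L + (1/5)·M.
x-coordinate: (2/5)·3 + (2/5)·(-16) + (1/5)·(-5/2) = -57/10.
y-coordinate: (2/5)·0 + (2/5)·13 + (1/5)·1 = 27/5.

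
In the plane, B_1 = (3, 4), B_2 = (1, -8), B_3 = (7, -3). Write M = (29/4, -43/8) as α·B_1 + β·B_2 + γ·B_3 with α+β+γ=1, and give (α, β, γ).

(-1/4, 1/8, 9/8)

Signed area of the reference triangle: [B_1B_2B_3] = ½·(3·(-8−(-3)) + 1·(-3−4) + 7·(4−(-8))) = ½·(-15 − 7 + 84) = 31.
[MB_2B_3] = ½·((29/4)·(-8−(-3)) + 1·(-3−(-43/8)) + 7·(-43/8−(-8))) = ½·(-145/4 + 19/8 + 147/8) = -31/4, so the B_1-coordinate is (-31/4)/31 = -1/4.
[B_1MB_3] = ½·(3·(-43/8−(-3)) + (29/4)·(-3−4) + 7·(4−(-43/8))) = ½·(-57/8 − 203/4 + 525/8) = 31/8, so the B_2-coordinate is 1/8.
[B_1B_2M] = ½·(3·(-8−(-43/8)) + 1·(-43/8−4) + (29/4)·(4−(-8))) = ½·(-63/8 − 75/8 + 87) = 279/8, so the B_3-coordinate is 9/8.
Check: -1/4 + 1/8 + 9/8 = 1.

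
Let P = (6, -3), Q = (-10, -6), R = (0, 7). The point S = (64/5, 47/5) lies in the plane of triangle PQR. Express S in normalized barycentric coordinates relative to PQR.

Signed area of the reference triangle: [PQR] = ½·(6·(-6−7) + (-10)·(7−(-3)) + 0·(-3−(-6))) = ½·(-78 − 100 + 0) = -89.
[SQR] = ½·((64/5)·(-6−7) + (-10)·(7−(47/5)) + 0·(47/5−(-6))) = ½·(-832/5 + 24 + 0) = -356/5, so the P-coordinate is (-356/5)/(-89) = 4/5.
[PSR] = ½·(6·(47/5−7) + (64/5)·(7−(-3)) + 0·(-3−(47/5))) = ½·(72/5 + 128 + 0) = 356/5, so the Q-coordinate is -4/5.
[PQS] = ½·(6·(-6−(47/5)) + (-10)·(47/5−(-3)) + (64/5)·(-3−(-6))) = ½·(-462/5 − 124 + 192/5) = -89, so the R-coordinate is 1.
Check: 4/5 − 4/5 + 1 = 1.

(4/5, -4/5, 1)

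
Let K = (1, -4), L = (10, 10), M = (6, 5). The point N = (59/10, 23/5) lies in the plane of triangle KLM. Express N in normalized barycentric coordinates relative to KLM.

Signed area of the reference triangle: [KLM] = ½·(1·(10−5) + 10·(5−(-4)) + 6·(-4−10)) = ½·(5 + 90 − 84) = 11/2.
[NLM] = ½·((59/10)·(10−5) + 10·(5−(23/5)) + 6·(23/5−10)) = ½·(59/2 + 4 − 162/5) = 11/20, so the K-coordinate is (11/20)/(11/2) = 1/10.
[KNM] = ½·(1·(23/5−5) + (59/10)·(5−(-4)) + 6·(-4−(23/5))) = ½·(-2/5 + 531/10 − 258/5) = 11/20, so the L-coordinate is 1/10.
[KLN] = ½·(1·(10−(23/5)) + 10·(23/5−(-4)) + (59/10)·(-4−10)) = ½·(27/5 + 86 − 413/5) = 22/5, so the M-coordinate is 4/5.
Check: 1/10 + 1/10 + 4/5 = 1.

(1/10, 1/10, 4/5)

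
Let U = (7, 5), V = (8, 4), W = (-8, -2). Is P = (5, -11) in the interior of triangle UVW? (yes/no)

Barycentric coordinates of P: (-111/11, 113/11, 9/11).
The three coordinates are negative, positive, positive; a point is interior exactly when all three are positive.

no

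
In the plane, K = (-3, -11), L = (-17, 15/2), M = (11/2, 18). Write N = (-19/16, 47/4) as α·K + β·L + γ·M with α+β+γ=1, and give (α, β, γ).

(1/8, 1/4, 5/8)

Signed area of the reference triangle: [KLM] = ½·((-3)·(15/2−18) + (-17)·(18−(-11)) + (11/2)·(-11−(15/2))) = ½·(63/2 − 493 − 407/4) = -2253/8.
[NLM] = ½·((-19/16)·(15/2−18) + (-17)·(18−(47/4)) + (11/2)·(47/4−(15/2))) = ½·(399/32 − 425/4 + 187/8) = -2253/64, so the K-coordinate is (-2253/64)/(-2253/8) = 1/8.
[KNM] = ½·((-3)·(47/4−18) + (-19/16)·(18−(-11)) + (11/2)·(-11−(47/4))) = ½·(75/4 − 551/16 − 1001/8) = -2253/32, so the L-coordinate is 1/4.
[KLN] = ½·((-3)·(15/2−(47/4)) + (-17)·(47/4−(-11)) + (-19/16)·(-11−(15/2))) = ½·(51/4 − 1547/4 + 703/32) = -11265/64, so the M-coordinate is 5/8.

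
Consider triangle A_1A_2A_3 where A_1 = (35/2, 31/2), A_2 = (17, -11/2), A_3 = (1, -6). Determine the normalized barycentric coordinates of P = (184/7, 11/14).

(2/7, 9/7, -4/7)

Signed area of the reference triangle: [A_1A_2A_3] = ½·((35/2)·(-11/2−(-6)) + 17·(-6−(31/2)) + 1·(31/2−(-11/2))) = ½·(35/4 − 731/2 + 21) = -1343/8.
[PA_2A_3] = ½·((184/7)·(-11/2−(-6)) + 17·(-6−(11/14)) + 1·(11/14−(-11/2))) = ½·(92/7 − 1615/14 + 44/7) = -1343/28, so the A_1-coordinate is (-1343/28)/(-1343/8) = 2/7.
[A_1PA_3] = ½·((35/2)·(11/14−(-6)) + (184/7)·(-6−(31/2)) + 1·(31/2−(11/14))) = ½·(475/4 − 3956/7 + 103/7) = -12087/56, so the A_2-coordinate is 9/7.
[A_1A_2P] = ½·((35/2)·(-11/2−(11/14)) + 17·(11/14−(31/2)) + (184/7)·(31/2−(-11/2))) = ½·(-110 − 1751/7 + 552) = 1343/14, so the A_3-coordinate is -4/7.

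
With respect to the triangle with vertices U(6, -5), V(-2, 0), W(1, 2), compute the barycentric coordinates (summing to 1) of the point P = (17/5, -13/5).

Signed area of the reference triangle: [UVW] = ½·(6·(0−2) + (-2)·(2−(-5)) + 1·(-5−0)) = ½·(-12 − 14 − 5) = -31/2.
[PVW] = ½·((17/5)·(0−2) + (-2)·(2−(-13/5)) + 1·(-13/5−0)) = ½·(-34/5 − 46/5 − 13/5) = -93/10, so the U-coordinate is (-93/10)/(-31/2) = 3/5.
[UPW] = ½·(6·(-13/5−2) + (17/5)·(2−(-5)) + 1·(-5−(-13/5))) = ½·(-138/5 + 119/5 − 12/5) = -31/10, so the V-coordinate is 1/5.
[UVP] = ½·(6·(0−(-13/5)) + (-2)·(-13/5−(-5)) + (17/5)·(-5−0)) = ½·(78/5 − 24/5 − 17) = -31/10, so the W-coordinate is 1/5.
Check: 3/5 + 1/5 + 1/5 = 1.

(3/5, 1/5, 1/5)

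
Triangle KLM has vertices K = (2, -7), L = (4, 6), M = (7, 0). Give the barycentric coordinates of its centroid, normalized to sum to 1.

The centroid is the average of the vertices, so each weight is 1/3.

(1/3, 1/3, 1/3)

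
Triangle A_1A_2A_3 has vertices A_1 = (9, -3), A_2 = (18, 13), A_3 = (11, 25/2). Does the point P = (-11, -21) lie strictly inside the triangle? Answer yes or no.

no

Barycentric coordinates of P: (447/215, -548/215, 316/215).
The three coordinates are positive, negative, positive; a point is interior exactly when all three are positive.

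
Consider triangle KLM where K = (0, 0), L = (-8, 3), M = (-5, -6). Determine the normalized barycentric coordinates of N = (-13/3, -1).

(1/3, 1/3, 1/3)

Signed area of the reference triangle: [KLM] = ½·(0·(3−(-6)) + (-8)·(-6−0) + (-5)·(0−3)) = ½·(0 + 48 + 15) = 63/2.
[NLM] = ½·((-13/3)·(3−(-6)) + (-8)·(-6−(-1)) + (-5)·(-1−3)) = ½·(-39 + 40 + 20) = 21/2, so the K-coordinate is (21/2)/(63/2) = 1/3.
[KNM] = ½·(0·(-1−(-6)) + (-13/3)·(-6−0) + (-5)·(0−(-1))) = ½·(0 + 26 − 5) = 21/2, so the L-coordinate is 1/3.
[KLN] = ½·(0·(3−(-1)) + (-8)·(-1−0) + (-13/3)·(0−3)) = ½·(0 + 8 + 13) = 21/2, so the M-coordinate is 1/3.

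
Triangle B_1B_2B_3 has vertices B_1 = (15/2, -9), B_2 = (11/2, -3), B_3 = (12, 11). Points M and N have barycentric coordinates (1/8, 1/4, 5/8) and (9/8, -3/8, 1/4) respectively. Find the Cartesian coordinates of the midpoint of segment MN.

Barycentric coordinates of the midpoint are the average: (5/8, -1/16, 7/16).
Converting: (5/8)·B_1 + (-1/16)·B_2 + (7/16)·B_3 = (307/32, -5/8).

(307/32, -5/8)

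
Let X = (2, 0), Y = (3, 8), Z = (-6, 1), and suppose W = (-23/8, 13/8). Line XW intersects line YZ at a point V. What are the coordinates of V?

(-9/2, 13/6)

Barycentric coordinates of W with respect to XYZ: (1/4, 1/8, 5/8).
On side YZ the X-coordinate is zero; dropping W's X-weight 1/4 and renormalizing the remaining 1/8 : 5/8 gives weights 1/6, 5/6 on Y, Z.
V = (1/6)·(3, 8) + (5/6)·(-6, 1) = (-9/2, 13/6).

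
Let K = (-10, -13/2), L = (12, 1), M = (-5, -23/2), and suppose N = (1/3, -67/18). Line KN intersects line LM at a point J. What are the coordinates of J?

(43/5, -3/2)

Barycentric coordinates of N with respect to KLM: (4/9, 4/9, 1/9).
On side LM the K-coordinate is zero; dropping N's K-weight 4/9 and renormalizing the remaining 4/9 : 1/9 gives weights 4/5, 1/5 on L, M.
J = (4/5)·(12, 1) + (1/5)·(-5, -23/2) = (43/5, -3/2).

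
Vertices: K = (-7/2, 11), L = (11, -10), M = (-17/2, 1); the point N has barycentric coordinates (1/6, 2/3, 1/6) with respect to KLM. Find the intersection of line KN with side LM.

Line KN meets LM where the K-coordinate vanishes; zeroing N's K-weight and renormalizing leaves L, M-weights 2/3 : 1/6 → (4/5, 1/5).
So J = (4/5)·L + (1/5)·M = (71/10, -39/5).

(71/10, -39/5)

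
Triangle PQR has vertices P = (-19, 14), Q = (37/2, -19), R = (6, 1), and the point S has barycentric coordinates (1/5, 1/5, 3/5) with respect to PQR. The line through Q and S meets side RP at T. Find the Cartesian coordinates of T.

(-1/4, 17/4)

Line QS meets RP where the Q-coordinate vanishes; zeroing S's Q-weight and renormalizing leaves R, P-weights 3/5 : 1/5 → (3/4, 1/4).
So T = (3/4)·R + (1/4)·P = (-1/4, 17/4).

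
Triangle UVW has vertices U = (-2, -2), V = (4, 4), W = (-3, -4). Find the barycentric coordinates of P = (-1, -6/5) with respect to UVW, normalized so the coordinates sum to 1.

Signed area of the reference triangle: [UVW] = ½·((-2)·(4−(-4)) + 4·(-4−(-2)) + (-3)·(-2−4)) = ½·(-16 − 8 + 18) = -3.
[PVW] = ½·((-1)·(4−(-4)) + 4·(-4−(-6/5)) + (-3)·(-6/5−4)) = ½·(-8 − 56/5 + 78/5) = -9/5, so the U-coordinate is (-9/5)/(-3) = 3/5.
[UPW] = ½·((-2)·(-6/5−(-4)) + (-1)·(-4−(-2)) + (-3)·(-2−(-6/5))) = ½·(-28/5 + 2 + 12/5) = -3/5, so the V-coordinate is 1/5.
[UVP] = ½·((-2)·(4−(-6/5)) + 4·(-6/5−(-2)) + (-1)·(-2−4)) = ½·(-52/5 + 16/5 + 6) = -3/5, so the W-coordinate is 1/5.

(3/5, 1/5, 1/5)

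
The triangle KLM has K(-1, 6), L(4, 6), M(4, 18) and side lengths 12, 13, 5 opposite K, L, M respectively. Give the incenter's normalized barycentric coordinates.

The incenter has barycentric coordinates proportional to the opposite side lengths: (12 : 13 : 5).
Normalizing by 12+13+5 = 30 gives (2/5, 13/30, 1/6).

(2/5, 13/30, 1/6)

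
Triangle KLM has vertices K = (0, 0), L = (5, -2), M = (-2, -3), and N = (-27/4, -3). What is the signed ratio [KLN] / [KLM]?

[KLM] = ½·(0·(-2−(-3)) + 5·(-3−0) + (-2)·(0−(-2))) = ½·(0 − 15 − 4) = -19/2.
[KLN] = ½·(0·(-2−(-3)) + 5·(-3−0) + (-27/4)·(0−(-2))) = ½·(0 − 15 − 27/2) = -57/4, so the ratio is (-57/4)/(-19/2) = 3/2.

3/2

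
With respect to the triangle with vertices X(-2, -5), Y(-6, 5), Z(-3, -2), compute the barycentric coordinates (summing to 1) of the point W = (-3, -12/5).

Signed area of the reference triangle: [XYZ] = ½·((-2)·(5−(-2)) + (-6)·(-2−(-5)) + (-3)·(-5−5)) = ½·(-14 − 18 + 30) = -1.
[WYZ] = ½·((-3)·(5−(-2)) + (-6)·(-2−(-12/5)) + (-3)·(-12/5−5)) = ½·(-21 − 12/5 + 111/5) = -3/5, so the X-coordinate is (-3/5)/(-1) = 3/5.
[XWZ] = ½·((-2)·(-12/5−(-2)) + (-3)·(-2−(-5)) + (-3)·(-5−(-12/5))) = ½·(4/5 − 9 + 39/5) = -1/5, so the Y-coordinate is 1/5.
[XYW] = ½·((-2)·(5−(-12/5)) + (-6)·(-12/5−(-5)) + (-3)·(-5−5)) = ½·(-74/5 − 78/5 + 30) = -1/5, so the Z-coordinate is 1/5.
Check: 3/5 + 1/5 + 1/5 = 1.

(3/5, 1/5, 1/5)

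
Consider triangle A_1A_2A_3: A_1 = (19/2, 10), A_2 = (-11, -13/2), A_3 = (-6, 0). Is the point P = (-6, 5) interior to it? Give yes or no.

Barycentric coordinates of P: (-100/203, -310/203, 613/203).
The three coordinates are negative, negative, positive; a point is interior exactly when all three are positive.

no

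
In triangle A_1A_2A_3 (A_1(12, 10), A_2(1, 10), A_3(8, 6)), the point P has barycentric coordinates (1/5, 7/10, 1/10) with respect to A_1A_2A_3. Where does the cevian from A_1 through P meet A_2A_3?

Line A_1P meets A_2A_3 where the A_1-coordinate vanishes; zeroing P's A_1-weight and renormalizing leaves A_2, A_3-weights 7/10 : 1/10 → (7/8, 1/8).
So Q = (7/8)·A_2 + (1/8)·A_3 = (15/8, 19/2).

(15/8, 19/2)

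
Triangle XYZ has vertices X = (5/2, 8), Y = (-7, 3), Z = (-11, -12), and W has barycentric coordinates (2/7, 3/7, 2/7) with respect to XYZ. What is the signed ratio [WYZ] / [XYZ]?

The signed ratio [WYZ]/[XYZ] equals the barycentric coordinate of W at vertex X, which is 2/7.

2/7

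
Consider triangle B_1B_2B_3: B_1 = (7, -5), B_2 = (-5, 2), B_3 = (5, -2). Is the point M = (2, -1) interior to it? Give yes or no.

yes

Barycentric coordinates of M: (1/11, 7/22, 13/22).
The three coordinates are positive, positive, positive; a point is interior exactly when all three are positive.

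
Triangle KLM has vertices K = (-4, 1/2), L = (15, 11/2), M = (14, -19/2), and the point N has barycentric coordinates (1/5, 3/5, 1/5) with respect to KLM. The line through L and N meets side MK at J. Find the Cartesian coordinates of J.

Line LN meets MK where the L-coordinate vanishes; zeroing N's L-weight and renormalizing leaves M, K-weights 1/5 : 1/5 → (1/2, 1/2).
So J = (1/2)·M + (1/2)·K = (5, -9/2).

(5, -9/2)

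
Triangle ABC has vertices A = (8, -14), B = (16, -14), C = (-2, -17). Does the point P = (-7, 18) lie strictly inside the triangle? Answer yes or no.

no

Barycentric coordinates of P: (215/8, -365/24, -32/3).
The three coordinates are positive, negative, negative; a point is interior exactly when all three are positive.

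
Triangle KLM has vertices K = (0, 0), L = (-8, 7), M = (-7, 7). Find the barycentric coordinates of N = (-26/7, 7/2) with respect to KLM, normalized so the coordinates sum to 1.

Signed area of the reference triangle: [KLM] = ½·(0·(7−7) + (-8)·(7−0) + (-7)·(0−7)) = ½·(0 − 56 + 49) = -7/2.
[NLM] = ½·((-26/7)·(7−7) + (-8)·(7−(7/2)) + (-7)·(7/2−7)) = ½·(0 − 28 + 49/2) = -7/4, so the K-coordinate is (-7/4)/(-7/2) = 1/2.
[KNM] = ½·(0·(7/2−7) + (-26/7)·(7−0) + (-7)·(0−(7/2))) = ½·(0 − 26 + 49/2) = -3/4, so the L-coordinate is 3/14.
[KLN] = ½·(0·(7−(7/2)) + (-8)·(7/2−0) + (-26/7)·(0−7)) = ½·(0 − 28 + 26) = -1, so the M-coordinate is 2/7.
Check: 1/2 + 3/14 + 2/7 = 1.

(1/2, 3/14, 2/7)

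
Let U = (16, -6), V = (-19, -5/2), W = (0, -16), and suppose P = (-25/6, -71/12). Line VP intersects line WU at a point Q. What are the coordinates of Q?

Barycentric coordinates of P with respect to UVW: (1/3, 1/2, 1/6).
On side WU the V-coordinate is zero; dropping P's V-weight 1/2 and renormalizing the remaining 1/6 : 1/3 gives weights 1/3, 2/3 on W, U.
Q = (1/3)·(0, -16) + (2/3)·(16, -6) = (32/3, -28/3).

(32/3, -28/3)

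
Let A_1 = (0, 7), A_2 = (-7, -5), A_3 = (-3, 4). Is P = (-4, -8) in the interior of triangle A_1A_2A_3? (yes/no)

no

Barycentric coordinates of P: (13/5, 11/5, -19/5).
The three coordinates are positive, positive, negative; a point is interior exactly when all three are positive.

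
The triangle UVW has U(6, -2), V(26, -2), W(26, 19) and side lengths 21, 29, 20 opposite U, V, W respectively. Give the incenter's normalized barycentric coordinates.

(3/10, 29/70, 2/7)

The incenter has barycentric coordinates proportional to the opposite side lengths: (21 : 29 : 20).
Normalizing by 21+29+20 = 70 gives (3/10, 29/70, 2/7).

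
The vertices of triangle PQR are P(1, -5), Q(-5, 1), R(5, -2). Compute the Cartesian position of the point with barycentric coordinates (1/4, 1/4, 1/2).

(3/2, -2)

S = (1/4)·P + (1/4)·Q + (1/2)·R.
x-coordinate: (1/4)·1 + (1/4)·(-5) + (1/2)·5 = 3/2.
y-coordinate: (1/4)·(-5) + (1/4)·1 + (1/2)·(-2) = -2.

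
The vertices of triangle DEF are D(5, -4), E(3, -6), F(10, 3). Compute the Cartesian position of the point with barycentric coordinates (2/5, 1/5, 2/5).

G = (2/5)·D + (1/5)·E + (2/5)·F.
x-coordinate: (2/5)·5 + (1/5)·3 + (2/5)·10 = 33/5.
y-coordinate: (2/5)·(-4) + (1/5)·(-6) + (2/5)·3 = -8/5.

(33/5, -8/5)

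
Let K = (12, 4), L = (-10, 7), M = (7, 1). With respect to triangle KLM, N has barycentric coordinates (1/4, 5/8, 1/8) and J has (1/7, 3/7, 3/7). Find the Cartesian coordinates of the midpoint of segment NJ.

(-109/112, 19/4)

Barycentric coordinates of the midpoint are the average: (11/56, 59/112, 31/112).
Converting: (11/56)·K + (59/112)·L + (31/112)·M = (-109/112, 19/4).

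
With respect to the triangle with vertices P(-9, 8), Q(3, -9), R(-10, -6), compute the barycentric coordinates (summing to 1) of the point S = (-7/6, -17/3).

Signed area of the reference triangle: [PQR] = ½·((-9)·(-9−(-6)) + 3·(-6−8) + (-10)·(8−(-9))) = ½·(27 − 42 − 170) = -185/2.
[SQR] = ½·((-7/6)·(-9−(-6)) + 3·(-6−(-17/3)) + (-10)·(-17/3−(-9))) = ½·(7/2 − 1 − 100/3) = -185/12, so the P-coordinate is (-185/12)/(-185/2) = 1/6.
[PSR] = ½·((-9)·(-17/3−(-6)) + (-7/6)·(-6−8) + (-10)·(8−(-17/3))) = ½·(-3 + 49/3 − 410/3) = -185/3, so the Q-coordinate is 2/3.
[PQS] = ½·((-9)·(-9−(-17/3)) + 3·(-17/3−8) + (-7/6)·(8−(-9))) = ½·(30 − 41 − 119/6) = -185/12, so the R-coordinate is 1/6.
Check: 1/6 + 2/3 + 1/6 = 1.

(1/6, 2/3, 1/6)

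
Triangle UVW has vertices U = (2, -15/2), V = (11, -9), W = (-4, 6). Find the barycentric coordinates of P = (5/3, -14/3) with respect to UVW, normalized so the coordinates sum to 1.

(2/3, 1/9, 2/9)

Signed area of the reference triangle: [UVW] = ½·(2·(-9−6) + 11·(6−(-15/2)) + (-4)·(-15/2−(-9))) = ½·(-30 + 297/2 − 6) = 225/4.
[PVW] = ½·((5/3)·(-9−6) + 11·(6−(-14/3)) + (-4)·(-14/3−(-9))) = ½·(-25 + 352/3 − 52/3) = 75/2, so the U-coordinate is (75/2)/(225/4) = 2/3.
[UPW] = ½·(2·(-14/3−6) + (5/3)·(6−(-15/2)) + (-4)·(-15/2−(-14/3))) = ½·(-64/3 + 45/2 + 34/3) = 25/4, so the V-coordinate is 1/9.
[UVP] = ½·(2·(-9−(-14/3)) + 11·(-14/3−(-15/2)) + (5/3)·(-15/2−(-9))) = ½·(-26/3 + 187/6 + 5/2) = 25/2, so the W-coordinate is 2/9.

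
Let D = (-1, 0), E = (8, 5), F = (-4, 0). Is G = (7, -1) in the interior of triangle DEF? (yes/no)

Barycentric coordinates of G: (67/15, -1/5, -49/15).
The three coordinates are positive, negative, negative; a point is interior exactly when all three are positive.

no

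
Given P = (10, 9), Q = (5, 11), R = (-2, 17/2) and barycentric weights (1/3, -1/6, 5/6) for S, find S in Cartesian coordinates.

S = (1/3)·P + (-1/6)·Q + (5/6)·R.
x-coordinate: (1/3)·10 + (-1/6)·5 + (5/6)·(-2) = 5/6.
y-coordinate: (1/3)·9 + (-1/6)·11 + (5/6)·(17/2) = 33/4.

(5/6, 33/4)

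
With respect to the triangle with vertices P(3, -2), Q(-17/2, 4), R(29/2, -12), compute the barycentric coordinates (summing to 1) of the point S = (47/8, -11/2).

Signed area of the reference triangle: [PQR] = ½·(3·(4−(-12)) + (-17/2)·(-12−(-2)) + (29/2)·(-2−4)) = ½·(48 + 85 − 87) = 23.
[SQR] = ½·((47/8)·(4−(-12)) + (-17/2)·(-12−(-11/2)) + (29/2)·(-11/2−4)) = ½·(94 + 221/4 − 551/4) = 23/4, so the P-coordinate is (23/4)/23 = 1/4.
[PSR] = ½·(3·(-11/2−(-12)) + (47/8)·(-12−(-2)) + (29/2)·(-2−(-11/2))) = ½·(39/2 − 235/4 + 203/4) = 23/4, so the Q-coordinate is 1/4.
[PQS] = ½·(3·(4−(-11/2)) + (-17/2)·(-11/2−(-2)) + (47/8)·(-2−4)) = ½·(57/2 + 119/4 − 141/4) = 23/2, so the R-coordinate is 1/2.

(1/4, 1/4, 1/2)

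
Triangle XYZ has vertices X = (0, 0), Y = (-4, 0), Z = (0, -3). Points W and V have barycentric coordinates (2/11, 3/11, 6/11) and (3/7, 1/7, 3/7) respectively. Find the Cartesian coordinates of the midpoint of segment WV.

(-64/77, -225/154)

Barycentric coordinates of the midpoint are the average: (47/154, 16/77, 75/154).
Converting: (47/154)·X + (16/77)·Y + (75/154)·Z = (-64/77, -225/154).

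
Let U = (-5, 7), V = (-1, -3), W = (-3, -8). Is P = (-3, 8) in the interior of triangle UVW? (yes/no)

no

Barycentric coordinates of P: (4/5, 4/5, -3/5).
The three coordinates are positive, positive, negative; a point is interior exactly when all three are positive.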